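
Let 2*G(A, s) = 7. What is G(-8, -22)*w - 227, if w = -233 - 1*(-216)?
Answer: -573/2 ≈ -286.50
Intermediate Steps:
G(A, s) = 7/2 (G(A, s) = (½)*7 = 7/2)
w = -17 (w = -233 + 216 = -17)
G(-8, -22)*w - 227 = (7/2)*(-17) - 227 = -119/2 - 227 = -573/2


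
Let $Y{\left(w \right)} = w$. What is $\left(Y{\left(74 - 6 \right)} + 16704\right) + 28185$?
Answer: $44957$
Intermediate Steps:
$\left(Y{\left(74 - 6 \right)} + 16704\right) + 28185 = \left(\left(74 - 6\right) + 16704\right) + 28185 = \left(68 + 16704\right) + 28185 = 16772 + 28185 = 44957$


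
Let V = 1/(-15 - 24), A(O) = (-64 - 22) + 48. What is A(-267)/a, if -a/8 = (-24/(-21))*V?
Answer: -5187/32 ≈ -162.09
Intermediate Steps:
A(O) = -38 (A(O) = -86 + 48 = -38)
V = -1/39 (V = 1/(-39) = -1/39 ≈ -0.025641)
a = 64/273 (a = -8*(-24/(-21))*(-1)/39 = -8*(-24*(-1/21))*(-1)/39 = -64*(-1)/(7*39) = -8*(-8/273) = 64/273 ≈ 0.23443)
A(-267)/a = -38/64/273 = -38*273/64 = -5187/32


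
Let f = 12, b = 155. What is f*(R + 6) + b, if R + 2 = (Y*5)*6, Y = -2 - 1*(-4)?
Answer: 923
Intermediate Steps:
Y = 2 (Y = -2 + 4 = 2)
R = 58 (R = -2 + (2*5)*6 = -2 + 10*6 = -2 + 60 = 58)
f*(R + 6) + b = 12*(58 + 6) + 155 = 12*64 + 155 = 768 + 155 = 923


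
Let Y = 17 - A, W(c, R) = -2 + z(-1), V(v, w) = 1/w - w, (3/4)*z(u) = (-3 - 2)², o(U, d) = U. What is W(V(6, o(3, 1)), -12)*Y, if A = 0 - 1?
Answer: 564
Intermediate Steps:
A = -1
z(u) = 100/3 (z(u) = 4*(-3 - 2)²/3 = (4/3)*(-5)² = (4/3)*25 = 100/3)
W(c, R) = 94/3 (W(c, R) = -2 + 100/3 = 94/3)
Y = 18 (Y = 17 - 1*(-1) = 17 + 1 = 18)
W(V(6, o(3, 1)), -12)*Y = (94/3)*18 = 564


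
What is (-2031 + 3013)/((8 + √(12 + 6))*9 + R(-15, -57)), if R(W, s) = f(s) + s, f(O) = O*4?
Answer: -69722/14637 - 2946*√2/4879 ≈ -5.6173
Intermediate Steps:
f(O) = 4*O
R(W, s) = 5*s (R(W, s) = 4*s + s = 5*s)
(-2031 + 3013)/((8 + √(12 + 6))*9 + R(-15, -57)) = (-2031 + 3013)/((8 + √(12 + 6))*9 + 5*(-57)) = 982/((8 + √18)*9 - 285) = 982/((8 + 3*√2)*9 - 285) = 982/((72 + 27*√2) - 285) = 982/(-213 + 27*√2)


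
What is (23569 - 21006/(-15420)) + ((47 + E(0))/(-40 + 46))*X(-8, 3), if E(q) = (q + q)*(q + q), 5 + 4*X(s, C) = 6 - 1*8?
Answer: 726487207/30840 ≈ 23557.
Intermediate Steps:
X(s, C) = -7/4 (X(s, C) = -5/4 + (6 - 1*8)/4 = -5/4 + (6 - 8)/4 = -5/4 + (¼)*(-2) = -5/4 - ½ = -7/4)
E(q) = 4*q² (E(q) = (2*q)*(2*q) = 4*q²)
(23569 - 21006/(-15420)) + ((47 + E(0))/(-40 + 46))*X(-8, 3) = (23569 - 21006/(-15420)) + ((47 + 4*0²)/(-40 + 46))*(-7/4) = (23569 - 21006*(-1/15420)) + ((47 + 4*0)/6)*(-7/4) = (23569 + 3501/2570) + ((47 + 0)*(⅙))*(-7/4) = 60575831/2570 + (47*(⅙))*(-7/4) = 60575831/2570 + (47/6)*(-7/4) = 60575831/2570 - 329/24 = 726487207/30840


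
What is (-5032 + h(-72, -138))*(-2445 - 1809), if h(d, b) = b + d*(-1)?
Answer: 21686892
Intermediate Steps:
h(d, b) = b - d
(-5032 + h(-72, -138))*(-2445 - 1809) = (-5032 + (-138 - 1*(-72)))*(-2445 - 1809) = (-5032 + (-138 + 72))*(-4254) = (-5032 - 66)*(-4254) = -5098*(-4254) = 21686892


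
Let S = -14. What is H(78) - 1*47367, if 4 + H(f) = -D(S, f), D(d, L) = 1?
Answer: -47372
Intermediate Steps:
H(f) = -5 (H(f) = -4 - 1*1 = -4 - 1 = -5)
H(78) - 1*47367 = -5 - 1*47367 = -5 - 47367 = -47372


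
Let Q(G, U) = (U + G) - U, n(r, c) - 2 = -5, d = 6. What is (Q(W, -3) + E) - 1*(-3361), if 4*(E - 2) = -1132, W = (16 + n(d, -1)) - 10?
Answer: 3083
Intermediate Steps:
n(r, c) = -3 (n(r, c) = 2 - 5 = -3)
W = 3 (W = (16 - 3) - 10 = 13 - 10 = 3)
E = -281 (E = 2 + (¼)*(-1132) = 2 - 283 = -281)
Q(G, U) = G (Q(G, U) = (G + U) - U = G)
(Q(W, -3) + E) - 1*(-3361) = (3 - 281) - 1*(-3361) = -278 + 3361 = 3083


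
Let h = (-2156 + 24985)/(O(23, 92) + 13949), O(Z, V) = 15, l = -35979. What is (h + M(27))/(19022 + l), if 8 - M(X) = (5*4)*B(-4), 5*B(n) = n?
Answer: -357965/236787548 ≈ -0.0015118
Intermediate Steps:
B(n) = n/5
h = 22829/13964 (h = (-2156 + 24985)/(15 + 13949) = 22829/13964 ≈ 1.6348)
M(X) = 24 (M(X) = 8 - 5*4*(⅕)*(-4) = 8 - 20*(-4)/5 = 8 - 1*(-16) = 8 + 16 = 24)
(h + M(27))/(19022 + l) = (22829/13964 + 24)/(19022 - 35979) = (357965/13964)/(-16957) = (357965/13964)*(-1/16957) = -357965/236787548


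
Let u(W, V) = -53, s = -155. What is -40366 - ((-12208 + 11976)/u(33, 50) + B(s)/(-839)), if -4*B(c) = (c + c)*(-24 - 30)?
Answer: -1795371375/44467 ≈ -40375.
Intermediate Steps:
B(c) = 27*c (B(c) = -(c + c)*(-24 - 30)/4 = -2*c*(-54)/4 = -(-27)*c = 27*c)
-40366 - ((-12208 + 11976)/u(33, 50) + B(s)/(-839)) = -40366 - ((-12208 + 11976)/(-53) + (27*(-155))/(-839)) = -40366 - (-232*(-1/53) - 4185*(-1/839)) = -40366 - (232/53 + 4185/839) = -40366 - 1*416453/44467 = -40366 - 416453/44467 = -1795371375/44467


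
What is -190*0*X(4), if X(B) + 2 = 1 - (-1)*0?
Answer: 0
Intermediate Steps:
X(B) = -1 (X(B) = -2 + (1 - (-1)*0) = -2 + (1 - 1*0) = -2 + (1 + 0) = -2 + 1 = -1)
-190*0*X(4) = -190*0*(-1) = -0 = -190*0 = 0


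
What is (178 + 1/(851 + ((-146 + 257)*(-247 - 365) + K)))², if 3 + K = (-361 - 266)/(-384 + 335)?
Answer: 342219141835070049/10801009947121 ≈ 31684.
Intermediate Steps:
K = 480/49 (K = -3 + (-361 - 266)/(-384 + 335) = -3 - 627/(-49) = -3 - 627*(-1/49) = -3 + 627/49 = 480/49 ≈ 9.7959)
(178 + 1/(851 + ((-146 + 257)*(-247 - 365) + K)))² = (178 + 1/(851 + ((-146 + 257)*(-247 - 365) + 480/49)))² = (178 + 1/(851 + (111*(-612) + 480/49)))² = (178 + 1/(851 + (-67932 + 480/49)))² = (178 + 1/(851 - 3328188/49))² = (178 + 1/(-3286489/49))² = (178 - 49/3286489)² = (584994993/3286489)² = 342219141835070049/10801009947121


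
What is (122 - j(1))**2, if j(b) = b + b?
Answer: 14400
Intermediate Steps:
j(b) = 2*b
(122 - j(1))**2 = (122 - 2)**2 = 120**2 = 14400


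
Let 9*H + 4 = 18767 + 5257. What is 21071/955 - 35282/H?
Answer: 20287663/2293910 ≈ 8.8441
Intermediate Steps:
H = 24020/9 (H = -4/9 + (18767 + 5257)/9 = -4/9 + (1/9)*24024 = -4/9 + 8008/3 = 24020/9 ≈ 2668.9)
21071/955 - 35282/H = 21071/955 - 35282/24020/9 = 21071*(1/955) - 35282*9/24020 = 21071/955 - 158769/12010 = 20287663/2293910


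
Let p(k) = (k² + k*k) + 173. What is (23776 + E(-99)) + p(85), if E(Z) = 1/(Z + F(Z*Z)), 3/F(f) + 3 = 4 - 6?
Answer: 19122697/498 ≈ 38399.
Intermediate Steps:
p(k) = 173 + 2*k² (p(k) = (k² + k²) + 173 = 2*k² + 173 = 173 + 2*k²)
F(f) = -⅗ (F(f) = 3/(-3 + (4 - 6)) = 3/(-3 - 2) = 3/(-5) = 3*(-⅕) = -⅗)
E(Z) = 1/(-⅗ + Z) (E(Z) = 1/(Z - ⅗) = 1/(-⅗ + Z))
(23776 + E(-99)) + p(85) = (23776 + 5/(-3 + 5*(-99))) + (173 + 2*85²) = (23776 + 5/(-3 - 495)) + (173 + 2*7225) = (23776 + 5/(-498)) + (173 + 14450) = (23776 + 5*(-1/498)) + 14623 = (23776 - 5/498) + 14623 = 11840443/498 + 14623 = 19122697/498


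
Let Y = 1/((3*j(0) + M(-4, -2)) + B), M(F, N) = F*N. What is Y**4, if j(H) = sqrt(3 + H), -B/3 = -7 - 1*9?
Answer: 10343257/93429255506161 - 2125536*sqrt(3)/93429255506161 ≈ 7.1302e-8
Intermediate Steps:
B = 48 (B = -3*(-7 - 1*9) = -3*(-7 - 9) = -3*(-16) = 48)
Y = 1/(56 + 3*sqrt(3)) (Y = 1/((3*sqrt(3 + 0) - 4*(-2)) + 48) = 1/((3*sqrt(3) + 8) + 48) = 1/((8 + 3*sqrt(3)) + 48) = 1/(56 + 3*sqrt(3)) ≈ 0.016341)
Y**4 = (56/3109 - 3*sqrt(3)/3109)**4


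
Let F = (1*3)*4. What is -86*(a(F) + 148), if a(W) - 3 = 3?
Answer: -13244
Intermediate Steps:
F = 12 (F = 3*4 = 12)
a(W) = 6 (a(W) = 3 + 3 = 6)
-86*(a(F) + 148) = -86*(6 + 148) = -86*154 = -13244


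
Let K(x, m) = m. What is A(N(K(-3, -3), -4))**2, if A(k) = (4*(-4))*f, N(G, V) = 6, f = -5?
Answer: 6400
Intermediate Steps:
A(k) = 80 (A(k) = (4*(-4))*(-5) = -16*(-5) = 80)
A(N(K(-3, -3), -4))**2 = 80**2 = 6400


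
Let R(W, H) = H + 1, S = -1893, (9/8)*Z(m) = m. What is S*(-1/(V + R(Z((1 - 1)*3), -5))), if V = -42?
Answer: -1893/46 ≈ -41.152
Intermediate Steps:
Z(m) = 8*m/9
R(W, H) = 1 + H
S*(-1/(V + R(Z((1 - 1)*3), -5))) = -(-1893)/(-42 + (1 - 5)) = -(-1893)/(-42 - 4) = -(-1893)/(-46) = -(-1893)*(-1)/46 = -1893*1/46 = -1893/46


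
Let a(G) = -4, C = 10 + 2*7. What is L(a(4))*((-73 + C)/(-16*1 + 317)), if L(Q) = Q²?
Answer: -112/43 ≈ -2.6047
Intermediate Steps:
C = 24 (C = 10 + 14 = 24)
L(a(4))*((-73 + C)/(-16*1 + 317)) = (-4)²*((-73 + 24)/(-16*1 + 317)) = 16*(-49/(-16 + 317)) = 16*(-49/301) = 16*(-49*1/301) = 16*(-7/43) = -112/43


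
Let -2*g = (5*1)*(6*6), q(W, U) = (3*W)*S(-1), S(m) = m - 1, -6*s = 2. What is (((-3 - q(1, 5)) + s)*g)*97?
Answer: -23280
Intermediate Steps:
s = -⅓ (s = -⅙*2 = -⅓ ≈ -0.33333)
S(m) = -1 + m
q(W, U) = -6*W (q(W, U) = (3*W)*(-1 - 1) = (3*W)*(-2) = -6*W)
g = -90 (g = -5*1*6*6/2 = -5*36/2 = -½*180 = -90)
(((-3 - q(1, 5)) + s)*g)*97 = (((-3 - (-6)) - ⅓)*(-90))*97 = (((-3 - 1*(-6)) - ⅓)*(-90))*97 = (((-3 + 6) - ⅓)*(-90))*97 = ((3 - ⅓)*(-90))*97 = ((8/3)*(-90))*97 = -240*97 = -23280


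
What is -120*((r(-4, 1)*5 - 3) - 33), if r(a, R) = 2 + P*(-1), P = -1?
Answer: 2520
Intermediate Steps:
r(a, R) = 3 (r(a, R) = 2 - 1*(-1) = 2 + 1 = 3)
-120*((r(-4, 1)*5 - 3) - 33) = -120*((3*5 - 3) - 33) = -120*((15 - 3) - 33) = -120*(12 - 33) = -120*(-21) = 2520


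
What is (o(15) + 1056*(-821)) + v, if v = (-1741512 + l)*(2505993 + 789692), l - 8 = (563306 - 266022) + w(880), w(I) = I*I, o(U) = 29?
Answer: -2207516593647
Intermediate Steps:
w(I) = I²
l = 1071692 (l = 8 + ((563306 - 266022) + 880²) = 8 + (297284 + 774400) = 8 + 1071684 = 1071692)
v = -2207515726700 (v = (-1741512 + 1071692)*(2505993 + 789692) = -669820*3295685 = -2207515726700)
(o(15) + 1056*(-821)) + v = (29 + 1056*(-821)) - 2207515726700 = (29 - 866976) - 2207515726700 = -866947 - 2207515726700 = -2207516593647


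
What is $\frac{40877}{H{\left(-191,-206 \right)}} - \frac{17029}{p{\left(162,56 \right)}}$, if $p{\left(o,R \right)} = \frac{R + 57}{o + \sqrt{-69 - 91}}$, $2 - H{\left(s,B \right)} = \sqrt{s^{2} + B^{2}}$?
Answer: $- \frac{217706373476}{8917169} - \frac{40877 \sqrt{78917}}{78913} - \frac{68116 i \sqrt{10}}{113} \approx -24560.0 - 1906.2 i$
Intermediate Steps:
$H{\left(s,B \right)} = 2 - \sqrt{B^{2} + s^{2}}$ ($H{\left(s,B \right)} = 2 - \sqrt{s^{2} + B^{2}} = 2 - \sqrt{B^{2} + s^{2}}$)
$p{\left(o,R \right)} = \frac{57 + R}{o + 4 i \sqrt{10}}$ ($p{\left(o,R \right)} = \frac{57 + R}{o + \sqrt{-160}} = \frac{57 + R}{o + 4 i \sqrt{10}}$)
$\frac{40877}{H{\left(-191,-206 \right)}} - \frac{17029}{p{\left(162,56 \right)}} = \frac{40877}{2 - \sqrt{\left(-206\right)^{2} + \left(-191\right)^{2}}} - \frac{17029}{\frac{1}{162 + 4 i \sqrt{10}} \left(57 + 56\right)} = \frac{40877}{2 - \sqrt{42436 + 36481}} - \frac{17029}{\frac{1}{162 + 4 i \sqrt{10}} \cdot 113} = \frac{40877}{2 - \sqrt{78917}} - \frac{17029}{113 \frac{1}{162 + 4 i \sqrt{10}}} = \frac{40877}{2 - \sqrt{78917}} - 17029 \left(\frac{162}{113} + \frac{4 i \sqrt{10}}{113}\right) = \frac{40877}{2 - \sqrt{78917}} - \left(\frac{2758698}{113} + \frac{68116 i \sqrt{10}}{113}\right) = - \frac{2758698}{113} + \frac{40877}{2 - \sqrt{78917}} - \frac{68116 i \sqrt{10}}{113}$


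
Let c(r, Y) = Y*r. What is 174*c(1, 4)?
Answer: 696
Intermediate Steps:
174*c(1, 4) = 174*(4*1) = 174*4 = 696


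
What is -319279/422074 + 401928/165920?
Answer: 7291786687/4376907380 ≈ 1.6660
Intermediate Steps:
-319279/422074 + 401928/165920 = -319279*1/422074 + 401928*(1/165920) = -319279/422074 + 50241/20740 = 7291786687/4376907380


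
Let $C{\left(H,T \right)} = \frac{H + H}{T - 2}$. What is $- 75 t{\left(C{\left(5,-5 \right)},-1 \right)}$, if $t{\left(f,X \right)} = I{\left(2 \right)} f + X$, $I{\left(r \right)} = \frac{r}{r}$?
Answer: $\frac{1275}{7} \approx 182.14$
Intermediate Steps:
$I{\left(r \right)} = 1$
$C{\left(H,T \right)} = \frac{2 H}{-2 + T}$
$t{\left(f,X \right)} = X + f$ ($t{\left(f,X \right)} = 1 f + X = f + X = X + f$)
$- 75 t{\left(C{\left(5,-5 \right)},-1 \right)} = - 75 \left(-1 + 2 \cdot 5 \frac{1}{-2 - 5}\right) = - 75 \left(-1 + 2 \cdot 5 \frac{1}{-7}\right) = - 75 \left(-1 + 2 \cdot 5 \left(- \frac{1}{7}\right)\right) = - 75 \left(-1 - \frac{10}{7}\right) = \left(-75\right) \left(- \frac{17}{7}\right) = \frac{1275}{7}$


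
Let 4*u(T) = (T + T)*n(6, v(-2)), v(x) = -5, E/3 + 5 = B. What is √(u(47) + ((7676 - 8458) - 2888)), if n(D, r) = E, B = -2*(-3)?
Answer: I*√14398/2 ≈ 59.996*I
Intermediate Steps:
B = 6
E = 3 (E = -15 + 3*6 = -15 + 18 = 3)
n(D, r) = 3
u(T) = 3*T/2 (u(T) = ((T + T)*3)/4 = ((2*T)*3)/4 = (6*T)/4 = 3*T/2)
√(u(47) + ((7676 - 8458) - 2888)) = √((3/2)*47 + ((7676 - 8458) - 2888)) = √(141/2 + (-782 - 2888)) = √(141/2 - 3670) = √(-7199/2) = I*√14398/2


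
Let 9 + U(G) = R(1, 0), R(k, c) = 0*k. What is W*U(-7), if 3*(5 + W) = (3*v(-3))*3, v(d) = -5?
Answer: 180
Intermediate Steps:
R(k, c) = 0
U(G) = -9 (U(G) = -9 + 0 = -9)
W = -20 (W = -5 + ((3*(-5))*3)/3 = -5 + (-15*3)/3 = -5 + (⅓)*(-45) = -5 - 15 = -20)
W*U(-7) = -20*(-9) = 180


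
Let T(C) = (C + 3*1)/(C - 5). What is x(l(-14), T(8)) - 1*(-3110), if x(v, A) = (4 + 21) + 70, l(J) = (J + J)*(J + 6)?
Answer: 3205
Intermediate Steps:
T(C) = (3 + C)/(-5 + C) (T(C) = (C + 3)/(-5 + C) = (3 + C)/(-5 + C))
l(J) = 2*J*(6 + J) (l(J) = (2*J)*(6 + J) = 2*J*(6 + J))
x(v, A) = 95 (x(v, A) = 25 + 70 = 95)
x(l(-14), T(8)) - 1*(-3110) = 95 - 1*(-3110) = 95 + 3110 = 3205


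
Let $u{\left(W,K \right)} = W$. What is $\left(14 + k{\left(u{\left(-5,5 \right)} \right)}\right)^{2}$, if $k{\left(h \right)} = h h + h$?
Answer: $1156$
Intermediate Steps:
$k{\left(h \right)} = h + h^{2}$ ($k{\left(h \right)} = h^{2} + h = h + h^{2}$)
$\left(14 + k{\left(u{\left(-5,5 \right)} \right)}\right)^{2} = \left(14 - 5 \left(1 - 5\right)\right)^{2} = \left(14 - -20\right)^{2} = \left(14 + 20\right)^{2} = 34^{2} = 1156$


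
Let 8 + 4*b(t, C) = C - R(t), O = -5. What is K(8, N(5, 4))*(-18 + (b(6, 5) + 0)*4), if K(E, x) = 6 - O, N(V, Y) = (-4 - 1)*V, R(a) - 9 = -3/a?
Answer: -649/2 ≈ -324.50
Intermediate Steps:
R(a) = 9 - 3/a
N(V, Y) = -5*V
b(t, C) = -17/4 + C/4 + 3/(4*t) (b(t, C) = -2 + (C - (9 - 3/t))/4 = -2 + (C + (-9 + 3/t))/4 = -2 + (-9 + C + 3/t)/4 = -2 + (-9/4 + C/4 + 3/(4*t)) = -17/4 + C/4 + 3/(4*t))
K(E, x) = 11 (K(E, x) = 6 - 1*(-5) = 6 + 5 = 11)
K(8, N(5, 4))*(-18 + (b(6, 5) + 0)*4) = 11*(-18 + ((¼)*(3 - 17*6 + 5*6)/6 + 0)*4) = 11*(-18 + ((¼)*(⅙)*(3 - 102 + 30) + 0)*4) = 11*(-18 + ((¼)*(⅙)*(-69) + 0)*4) = 11*(-18 + (-23/8 + 0)*4) = 11*(-18 - 23/8*4) = 11*(-18 - 23/2) = 11*(-59/2) = -649/2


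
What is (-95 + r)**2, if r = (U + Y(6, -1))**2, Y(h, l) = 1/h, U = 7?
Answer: 2468041/1296 ≈ 1904.4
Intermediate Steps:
r = 1849/36 (r = (7 + 1/6)**2 = (43/6)**2 = 1849/36 ≈ 51.361)
(-95 + r)**2 = (-95 + 1849/36)**2 = (-1571/36)**2 = 2468041/1296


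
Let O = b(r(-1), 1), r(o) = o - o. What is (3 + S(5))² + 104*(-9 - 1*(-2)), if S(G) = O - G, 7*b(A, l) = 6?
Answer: -35608/49 ≈ -726.69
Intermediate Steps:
r(o) = 0
b(A, l) = 6/7 (b(A, l) = (⅐)*6 = 6/7)
O = 6/7 ≈ 0.85714
S(G) = 6/7 - G
(3 + S(5))² + 104*(-9 - 1*(-2)) = (3 + (6/7 - 1*5))² + 104*(-9 - 1*(-2)) = (3 + (6/7 - 5))² + 104*(-9 + 2) = (3 - 29/7)² + 104*(-7) = (-8/7)² - 728 = 64/49 - 728 = -35608/49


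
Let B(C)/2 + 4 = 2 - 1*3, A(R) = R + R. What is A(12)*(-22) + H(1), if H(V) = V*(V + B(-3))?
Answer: -537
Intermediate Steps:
A(R) = 2*R
B(C) = -10 (B(C) = -8 + 2*(2 - 1*3) = -8 + 2*(2 - 3) = -8 + 2*(-1) = -8 - 2 = -10)
H(V) = V*(-10 + V) (H(V) = V*(V - 10) = V*(-10 + V))
A(12)*(-22) + H(1) = (2*12)*(-22) + 1*(-10 + 1) = 24*(-22) + 1*(-9) = -528 - 9 = -537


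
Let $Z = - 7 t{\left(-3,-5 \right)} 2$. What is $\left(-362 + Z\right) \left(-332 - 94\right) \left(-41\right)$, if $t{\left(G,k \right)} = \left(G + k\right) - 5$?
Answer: $-3143880$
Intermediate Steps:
$t{\left(G,k \right)} = -5 + G + k$
$Z = 182$ ($Z = - 7 \left(-5 - 3 - 5\right) 2 = \left(-7\right) \left(-13\right) 2 = 91 \cdot 2 = 182$)
$\left(-362 + Z\right) \left(-332 - 94\right) \left(-41\right) = \left(-362 + 182\right) \left(-332 - 94\right) \left(-41\right) = \left(-180\right) \left(-426\right) \left(-41\right) = 76680 \left(-41\right) = -3143880$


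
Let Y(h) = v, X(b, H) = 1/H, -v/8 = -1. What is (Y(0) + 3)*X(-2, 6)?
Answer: 11/6 ≈ 1.8333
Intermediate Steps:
v = 8 (v = -8*(-1) = 8)
Y(h) = 8
(Y(0) + 3)*X(-2, 6) = (8 + 3)/6 = 11*(⅙) = 11/6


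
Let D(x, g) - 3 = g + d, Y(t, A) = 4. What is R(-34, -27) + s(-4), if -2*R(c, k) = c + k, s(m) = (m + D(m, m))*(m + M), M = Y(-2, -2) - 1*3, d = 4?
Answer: 67/2 ≈ 33.500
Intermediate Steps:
D(x, g) = 7 + g (D(x, g) = 3 + (g + 4) = 3 + (4 + g) = 7 + g)
M = 1 (M = 4 - 1*3 = 4 - 3 = 1)
s(m) = (1 + m)*(7 + 2*m) (s(m) = (m + (7 + m))*(m + 1) = (7 + 2*m)*(1 + m) = (1 + m)*(7 + 2*m))
R(c, k) = -c/2 - k/2 (R(c, k) = -(c + k)/2 = -c/2 - k/2)
R(-34, -27) + s(-4) = (-1/2*(-34) - 1/2*(-27)) + (7 + 2*(-4)**2 + 9*(-4)) = (17 + 27/2) + (7 + 2*16 - 36) = 61/2 + (7 + 32 - 36) = 61/2 + 3 = 67/2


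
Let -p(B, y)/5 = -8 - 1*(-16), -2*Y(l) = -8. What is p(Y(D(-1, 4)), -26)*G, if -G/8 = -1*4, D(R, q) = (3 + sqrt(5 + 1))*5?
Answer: -1280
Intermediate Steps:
D(R, q) = 15 + 5*sqrt(6) (D(R, q) = (3 + sqrt(6))*5 = 15 + 5*sqrt(6))
Y(l) = 4 (Y(l) = -1/2*(-8) = 4)
p(B, y) = -40 (p(B, y) = -5*(-8 - 1*(-16)) = -5*(-8 + 16) = -5*8 = -40)
G = 32 (G = -(-8)*4 = -8*(-4) = 32)
p(Y(D(-1, 4)), -26)*G = -40*32 = -1280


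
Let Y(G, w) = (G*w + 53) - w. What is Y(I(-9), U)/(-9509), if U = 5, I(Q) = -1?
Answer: -43/9509 ≈ -0.0045220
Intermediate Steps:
Y(G, w) = 53 - w + G*w (Y(G, w) = (53 + G*w) - w = 53 - w + G*w)
Y(I(-9), U)/(-9509) = (53 - 1*5 - 1*5)/(-9509) = (53 - 5 - 5)*(-1/9509) = 43*(-1/9509) = -43/9509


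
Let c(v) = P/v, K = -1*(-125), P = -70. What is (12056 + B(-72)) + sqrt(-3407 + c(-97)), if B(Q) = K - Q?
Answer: 12253 + I*sqrt(32049673)/97 ≈ 12253.0 + 58.363*I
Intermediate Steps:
K = 125
B(Q) = 125 - Q
c(v) = -70/v
(12056 + B(-72)) + sqrt(-3407 + c(-97)) = (12056 + (125 - 1*(-72))) + sqrt(-3407 - 70/(-97)) = (12056 + (125 + 72)) + sqrt(-3407 - 70*(-1/97)) = (12056 + 197) + sqrt(-3407 + 70/97) = 12253 + sqrt(-330409/97) = 12253 + I*sqrt(32049673)/97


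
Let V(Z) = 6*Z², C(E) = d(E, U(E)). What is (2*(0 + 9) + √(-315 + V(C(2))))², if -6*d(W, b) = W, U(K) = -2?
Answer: (54 + I*√2829)²/9 ≈ 9.6667 + 638.26*I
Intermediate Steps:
d(W, b) = -W/6
C(E) = -E/6
(2*(0 + 9) + √(-315 + V(C(2))))² = (2*(0 + 9) + √(-315 + 6*(-⅙*2)²))² = (2*9 + √(-315 + 6*(-⅓)²))² = (18 + √(-315 + 6*(⅑)))² = (18 + √(-315 + ⅔))² = (18 + √(-943/3))² = (18 + I*√2829/3)²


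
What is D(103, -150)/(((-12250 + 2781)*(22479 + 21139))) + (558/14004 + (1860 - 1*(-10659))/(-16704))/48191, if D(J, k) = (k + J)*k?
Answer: -228446964747951/7185109326022623424 ≈ -3.1794e-5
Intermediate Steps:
D(J, k) = k*(J + k) (D(J, k) = (J + k)*k = k*(J + k))
D(103, -150)/(((-12250 + 2781)*(22479 + 21139))) + (558/14004 + (1860 - 1*(-10659))/(-16704))/48191 = (-150*(103 - 150))/(((-12250 + 2781)*(22479 + 21139))) + (558/14004 + (1860 - 1*(-10659))/(-16704))/48191 = (-150*(-47))/((-9469*43618)) + (558*(1/14004) + (1860 + 10659)*(-1/16704))*(1/48191) = 7050/(-413018842) + (31/778 + 12519*(-1/16704))*(1/48191) = 7050*(-1/413018842) + (31/778 - 1391/1856)*(1/48191) = -3525/206509421 - 512331/721984*1/48191 = -3525/206509421 - 512331/34793130944 = -228446964747951/7185109326022623424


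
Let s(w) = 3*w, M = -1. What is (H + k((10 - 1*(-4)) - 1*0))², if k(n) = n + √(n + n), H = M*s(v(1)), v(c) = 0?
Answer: 224 + 56*√7 ≈ 372.16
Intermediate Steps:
H = 0 (H = -3*0 = -1*0 = 0)
k(n) = n + √2*√n (k(n) = n + √(2*n) = n + √2*√n)
(H + k((10 - 1*(-4)) - 1*0))² = (0 + (((10 - 1*(-4)) - 1*0) + √2*√((10 - 1*(-4)) - 1*0)))² = (0 + (((10 + 4) + 0) + √2*√((10 + 4) + 0)))² = (0 + ((14 + 0) + √2*√(14 + 0)))² = (0 + (14 + √2*√14))² = (0 + (14 + 2*√7))² = (14 + 2*√7)²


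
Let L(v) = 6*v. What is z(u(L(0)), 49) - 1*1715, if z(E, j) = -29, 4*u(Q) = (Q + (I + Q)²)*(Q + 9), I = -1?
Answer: -1744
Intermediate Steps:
u(Q) = (9 + Q)*(Q + (-1 + Q)²)/4 (u(Q) = ((Q + (-1 + Q)²)*(Q + 9))/4 = ((Q + (-1 + Q)²)*(9 + Q))/4 = ((9 + Q)*(Q + (-1 + Q)²))/4 = (9 + Q)*(Q + (-1 + Q)²)/4)
z(u(L(0)), 49) - 1*1715 = -29 - 1*1715 = -29 - 1715 = -1744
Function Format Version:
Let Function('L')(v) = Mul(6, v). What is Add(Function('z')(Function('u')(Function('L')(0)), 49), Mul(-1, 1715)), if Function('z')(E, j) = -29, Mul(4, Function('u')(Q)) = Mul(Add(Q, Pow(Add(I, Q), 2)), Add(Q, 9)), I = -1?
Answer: -1744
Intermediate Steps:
Function('u')(Q) = Mul(Rational(1, 4), Add(9, Q), Add(Q, Pow(Add(-1, Q), 2))) (Function('u')(Q) = Mul(Rational(1, 4), Mul(Add(Q, Pow(Add(-1, Q), 2)), Add(Q, 9))) = Mul(Rational(1, 4), Mul(Add(Q, Pow(Add(-1, Q), 2)), Add(9, Q))) = Mul(Rational(1, 4), Mul(Add(9, Q), Add(Q, Pow(Add(-1, Q), 2)))) = Mul(Rational(1, 4), Add(9, Q), Add(Q, Pow(Add(-1, Q), 2))))
Add(Function('z')(Function('u')(Function('L')(0)), 49), Mul(-1, 1715)) = Add(-29, Mul(-1, 1715)) = Add(-29, -1715) = -1744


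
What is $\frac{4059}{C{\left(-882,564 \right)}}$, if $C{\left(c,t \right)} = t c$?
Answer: $- \frac{451}{55272} \approx -0.0081597$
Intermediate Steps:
$C{\left(c,t \right)} = c t$
$\frac{4059}{C{\left(-882,564 \right)}} = \frac{4059}{\left(-882\right) 564} = \frac{4059}{-497448} = 4059 \left(- \frac{1}{497448}\right) = - \frac{451}{55272}$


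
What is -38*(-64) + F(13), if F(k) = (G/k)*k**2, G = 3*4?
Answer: 2588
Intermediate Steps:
G = 12
F(k) = 12*k (F(k) = (12/k)*k**2 = 12*k)
-38*(-64) + F(13) = -38*(-64) + 12*13 = 2432 + 156 = 2588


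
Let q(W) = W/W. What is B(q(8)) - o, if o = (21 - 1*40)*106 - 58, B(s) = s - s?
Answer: 2072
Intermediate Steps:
q(W) = 1
B(s) = 0
o = -2072 (o = (21 - 40)*106 - 58 = -19*106 - 58 = -2014 - 58 = -2072)
B(q(8)) - o = 0 - 1*(-2072) = 0 + 2072 = 2072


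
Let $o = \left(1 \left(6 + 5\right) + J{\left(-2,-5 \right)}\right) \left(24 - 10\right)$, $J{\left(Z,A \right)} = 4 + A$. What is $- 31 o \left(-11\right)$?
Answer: $47740$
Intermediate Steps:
$o = 140$ ($o = \left(1 \left(6 + 5\right) + \left(4 - 5\right)\right) \left(24 - 10\right) = \left(1 \cdot 11 - 1\right) 14 = \left(11 - 1\right) 14 = 10 \cdot 14 = 140$)
$- 31 o \left(-11\right) = \left(-31\right) 140 \left(-11\right) = \left(-4340\right) \left(-11\right) = 47740$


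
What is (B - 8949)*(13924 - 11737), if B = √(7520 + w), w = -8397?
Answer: -19571463 + 2187*I*√877 ≈ -1.9571e+7 + 64766.0*I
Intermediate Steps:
B = I*√877 (B = √(7520 - 8397) = √(-877) = I*√877 ≈ 29.614*I)
(B - 8949)*(13924 - 11737) = (I*√877 - 8949)*(13924 - 11737) = (-8949 + I*√877)*2187 = -19571463 + 2187*I*√877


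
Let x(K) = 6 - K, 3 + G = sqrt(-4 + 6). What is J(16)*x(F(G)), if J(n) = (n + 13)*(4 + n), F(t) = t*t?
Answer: -2900 + 3480*sqrt(2) ≈ 2021.5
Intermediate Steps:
G = -3 + sqrt(2) (G = -3 + sqrt(-4 + 6) = -3 + sqrt(2) ≈ -1.5858)
F(t) = t**2
J(n) = (4 + n)*(13 + n) (J(n) = (13 + n)*(4 + n) = (4 + n)*(13 + n))
J(16)*x(F(G)) = (52 + 16**2 + 17*16)*(6 - (-3 + sqrt(2))**2) = (52 + 256 + 272)*(6 - (-3 + sqrt(2))**2) = 580*(6 - (-3 + sqrt(2))**2) = 3480 - 580*(-3 + sqrt(2))**2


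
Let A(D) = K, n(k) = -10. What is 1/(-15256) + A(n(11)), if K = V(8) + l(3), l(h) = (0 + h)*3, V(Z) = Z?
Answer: 259351/15256 ≈ 17.000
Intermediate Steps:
l(h) = 3*h (l(h) = h*3 = 3*h)
K = 17 (K = 8 + 3*3 = 8 + 9 = 17)
A(D) = 17
1/(-15256) + A(n(11)) = 1/(-15256) + 17 = -1/15256 + 17 = 259351/15256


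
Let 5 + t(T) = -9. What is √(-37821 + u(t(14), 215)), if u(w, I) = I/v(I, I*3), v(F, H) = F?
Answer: 2*I*√9455 ≈ 194.47*I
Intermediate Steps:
t(T) = -14 (t(T) = -5 - 9 = -14)
u(w, I) = 1 (u(w, I) = I/I = 1)
√(-37821 + u(t(14), 215)) = √(-37821 + 1) = √(-37820) = 2*I*√9455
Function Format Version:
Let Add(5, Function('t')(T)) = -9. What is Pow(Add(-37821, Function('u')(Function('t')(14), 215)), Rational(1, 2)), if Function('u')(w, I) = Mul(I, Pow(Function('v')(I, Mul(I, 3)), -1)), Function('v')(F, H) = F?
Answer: Mul(2, I, Pow(9455, Rational(1, 2))) ≈ Mul(194.47, I)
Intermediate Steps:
Function('t')(T) = -14 (Function('t')(T) = Add(-5, -9) = -14)
Function('u')(w, I) = 1 (Function('u')(w, I) = Mul(I, Pow(I, -1)) = 1)
Pow(Add(-37821, Function('u')(Function('t')(14), 215)), Rational(1, 2)) = Pow(Add(-37821, 1), Rational(1, 2)) = Pow(-37820, Rational(1, 2)) = Mul(2, I, Pow(9455, Rational(1, 2)))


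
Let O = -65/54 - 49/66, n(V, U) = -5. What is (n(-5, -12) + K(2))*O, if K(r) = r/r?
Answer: 2312/297 ≈ 7.7845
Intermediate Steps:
O = -578/297 (O = -65*1/54 - 49*1/66 = -65/54 - 49/66 = -578/297 ≈ -1.9461)
K(r) = 1
(n(-5, -12) + K(2))*O = (-5 + 1)*(-578/297) = -4*(-578/297) = 2312/297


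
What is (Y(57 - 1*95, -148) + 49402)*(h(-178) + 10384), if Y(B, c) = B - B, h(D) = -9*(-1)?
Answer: 513434986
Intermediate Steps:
h(D) = 9
Y(B, c) = 0
(Y(57 - 1*95, -148) + 49402)*(h(-178) + 10384) = (0 + 49402)*(9 + 10384) = 49402*10393 = 513434986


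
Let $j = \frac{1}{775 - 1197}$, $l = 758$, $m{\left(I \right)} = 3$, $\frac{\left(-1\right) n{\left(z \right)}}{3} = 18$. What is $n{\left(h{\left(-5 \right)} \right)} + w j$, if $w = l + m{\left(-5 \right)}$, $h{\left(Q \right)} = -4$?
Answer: $- \frac{23549}{422} \approx -55.803$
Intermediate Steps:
$n{\left(z \right)} = -54$ ($n{\left(z \right)} = \left(-3\right) 18 = -54$)
$j = - \frac{1}{422}$ ($j = \frac{1}{-422} = - \frac{1}{422} \approx -0.0023697$)
$w = 761$ ($w = 758 + 3 = 761$)
$n{\left(h{\left(-5 \right)} \right)} + w j = -54 + 761 \left(- \frac{1}{422}\right) = -54 - \frac{761}{422} = - \frac{23549}{422}$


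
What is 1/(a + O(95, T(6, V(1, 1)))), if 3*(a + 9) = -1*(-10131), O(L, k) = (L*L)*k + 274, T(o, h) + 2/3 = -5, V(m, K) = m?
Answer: -3/142499 ≈ -2.1053e-5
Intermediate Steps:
T(o, h) = -17/3 (T(o, h) = -2/3 - 5 = -17/3)
O(L, k) = 274 + k*L**2 (O(L, k) = L**2*k + 274 = k*L**2 + 274 = 274 + k*L**2)
a = 3368 (a = -9 + (-1*(-10131))/3 = -9 + (1/3)*10131 = -9 + 3377 = 3368)
1/(a + O(95, T(6, V(1, 1)))) = 1/(3368 + (274 - 17/3*95**2)) = 1/(3368 + (274 - 17/3*9025)) = 1/(3368 + (274 - 153425/3)) = 1/(3368 - 152603/3) = 1/(-142499/3) = -3/142499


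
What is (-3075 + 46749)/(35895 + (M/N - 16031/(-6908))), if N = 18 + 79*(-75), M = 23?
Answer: 162012895704/133164542623 ≈ 1.2166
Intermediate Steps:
N = -5907 (N = 18 - 5925 = -5907)
(-3075 + 46749)/(35895 + (M/N - 16031/(-6908))) = (-3075 + 46749)/(35895 + (23/(-5907) - 16031/(-6908))) = 43674/(35895 + (23*(-1/5907) - 16031*(-1/6908))) = 43674/(35895 + (-23/5907 + 16031/6908)) = 43674/(35895 + 8594203/3709596) = 43674/(133164542623/3709596) = 43674*(3709596/133164542623) = 162012895704/133164542623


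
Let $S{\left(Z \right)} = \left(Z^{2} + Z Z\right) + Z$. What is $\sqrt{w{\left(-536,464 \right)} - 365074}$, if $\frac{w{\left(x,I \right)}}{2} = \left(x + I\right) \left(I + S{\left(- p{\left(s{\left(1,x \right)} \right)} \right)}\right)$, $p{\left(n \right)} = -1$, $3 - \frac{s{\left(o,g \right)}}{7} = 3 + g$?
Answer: $i \sqrt{432322} \approx 657.51 i$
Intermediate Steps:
$s{\left(o,g \right)} = - 7 g$ ($s{\left(o,g \right)} = 21 - 7 \left(3 + g\right) = 21 - \left(21 + 7 g\right) = - 7 g$)
$S{\left(Z \right)} = Z + 2 Z^{2}$ ($S{\left(Z \right)} = \left(Z^{2} + Z^{2}\right) + Z = 2 Z^{2} + Z = Z + 2 Z^{2}$)
$w{\left(x,I \right)} = 2 \left(3 + I\right) \left(I + x\right)$ ($w{\left(x,I \right)} = 2 \left(x + I\right) \left(I + \left(-1\right) \left(-1\right) \left(1 + 2 \left(\left(-1\right) \left(-1\right)\right)\right)\right) = 2 \left(I + x\right) \left(I + 1 \left(1 + 2 \cdot 1\right)\right) = 2 \left(I + x\right) \left(I + 1 \left(1 + 2\right)\right) = 2 \left(I + x\right) \left(I + 1 \cdot 3\right) = 2 \left(I + x\right) \left(I + 3\right) = 2 \left(I + x\right) \left(3 + I\right) = 2 \left(3 + I\right) \left(I + x\right)$)
$\sqrt{w{\left(-536,464 \right)} - 365074} = \sqrt{\left(2 \cdot 464^{2} + 6 \cdot 464 + 6 \left(-536\right) + 2 \cdot 464 \left(-536\right)\right) - 365074} = \sqrt{\left(2 \cdot 215296 + 2784 - 3216 - 497408\right) - 365074} = \sqrt{\left(430592 + 2784 - 3216 - 497408\right) - 365074} = \sqrt{-67248 - 365074} = \sqrt{-432322} = i \sqrt{432322}$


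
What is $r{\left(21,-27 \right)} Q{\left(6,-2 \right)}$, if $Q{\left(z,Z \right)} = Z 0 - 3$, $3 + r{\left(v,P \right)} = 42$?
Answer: $-117$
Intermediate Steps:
$r{\left(v,P \right)} = 39$ ($r{\left(v,P \right)} = -3 + 42 = 39$)
$Q{\left(z,Z \right)} = -3$ ($Q{\left(z,Z \right)} = 0 - 3 = -3$)
$r{\left(21,-27 \right)} Q{\left(6,-2 \right)} = 39 \left(-3\right) = -117$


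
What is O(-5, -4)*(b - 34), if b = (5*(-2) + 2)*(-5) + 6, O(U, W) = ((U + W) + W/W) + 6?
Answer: -24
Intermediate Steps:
O(U, W) = 7 + U + W (O(U, W) = ((U + W) + 1) + 6 = (1 + U + W) + 6 = 7 + U + W)
b = 46 (b = (-10 + 2)*(-5) + 6 = -8*(-5) + 6 = 40 + 6 = 46)
O(-5, -4)*(b - 34) = (7 - 5 - 4)*(46 - 34) = -2*12 = -24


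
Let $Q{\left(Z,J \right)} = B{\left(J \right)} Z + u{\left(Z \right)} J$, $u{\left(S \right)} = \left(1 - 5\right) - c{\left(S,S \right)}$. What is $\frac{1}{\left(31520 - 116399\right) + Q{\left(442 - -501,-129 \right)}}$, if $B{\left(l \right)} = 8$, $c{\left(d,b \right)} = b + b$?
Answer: $\frac{1}{166475} \approx 6.0069 \cdot 10^{-6}$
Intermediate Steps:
$c{\left(d,b \right)} = 2 b$
$u{\left(S \right)} = -4 - 2 S$ ($u{\left(S \right)} = \left(1 - 5\right) - 2 S = -4 - 2 S$)
$Q{\left(Z,J \right)} = 8 Z + J \left(-4 - 2 Z\right)$ ($Q{\left(Z,J \right)} = 8 Z + \left(-4 - 2 Z\right) J = 8 Z + J \left(-4 - 2 Z\right)$)
$\frac{1}{\left(31520 - 116399\right) + Q{\left(442 - -501,-129 \right)}} = \frac{1}{\left(31520 - 116399\right) + \left(8 \left(442 - -501\right) - - 258 \left(2 + \left(442 - -501\right)\right)\right)} = \frac{1}{-84879 + \left(8 \left(442 + 501\right) - - 258 \left(2 + \left(442 + 501\right)\right)\right)} = \frac{1}{-84879 - \left(-7544 - 258 \left(2 + 943\right)\right)} = \frac{1}{-84879 - \left(-7544 - 243810\right)} = \frac{1}{-84879 + \left(7544 + 243810\right)} = \frac{1}{-84879 + 251354} = \frac{1}{166475}$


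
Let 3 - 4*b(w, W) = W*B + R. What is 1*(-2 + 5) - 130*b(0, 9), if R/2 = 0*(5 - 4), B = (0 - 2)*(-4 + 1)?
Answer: 3321/2 ≈ 1660.5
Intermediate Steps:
B = 6 (B = -2*(-3) = 6)
R = 0 (R = 2*(0*(5 - 4)) = 2*(0*1) = 2*0 = 0)
b(w, W) = 3/4 - 3*W/2 (b(w, W) = 3/4 - (W*6 + 0)/4 = 3/4 - (6*W + 0)/4 = 3/4 - 3*W/2)
1*(-2 + 5) - 130*b(0, 9) = 1*(-2 + 5) - 130*(3/4 - 3/2*9) = 1*3 - 130*(3/4 - 27/2) = 3 - 130*(-51/4) = 3 + 3315/2 = 3321/2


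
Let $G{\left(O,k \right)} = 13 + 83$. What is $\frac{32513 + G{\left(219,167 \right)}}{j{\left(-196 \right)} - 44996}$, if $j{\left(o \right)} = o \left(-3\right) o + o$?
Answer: $- \frac{32609}{160440} \approx -0.20325$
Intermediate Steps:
$G{\left(O,k \right)} = 96$
$j{\left(o \right)} = o - 3 o^{2}$ ($j{\left(o \right)} = - 3 o o + o = - 3 o^{2} + o = o - 3 o^{2}$)
$\frac{32513 + G{\left(219,167 \right)}}{j{\left(-196 \right)} - 44996} = \frac{32513 + 96}{- 196 \left(1 - -588\right) - 44996} = \frac{32609}{- 196 \left(1 + 588\right) - 44996} = \frac{32609}{\left(-196\right) 589 - 44996} = \frac{32609}{-115444 - 44996} = \frac{32609}{-160440} = 32609 \left(- \frac{1}{160440}\right) = - \frac{32609}{160440}$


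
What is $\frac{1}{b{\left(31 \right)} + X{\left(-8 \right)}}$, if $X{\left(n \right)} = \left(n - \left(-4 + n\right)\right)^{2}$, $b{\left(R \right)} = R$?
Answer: $\frac{1}{47} \approx 0.021277$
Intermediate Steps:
$X{\left(n \right)} = 16$ ($X{\left(n \right)} = 4^{2} = 16$)
$\frac{1}{b{\left(31 \right)} + X{\left(-8 \right)}} = \frac{1}{31 + 16} = \frac{1}{47}$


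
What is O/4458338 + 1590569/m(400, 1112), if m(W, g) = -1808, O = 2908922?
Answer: -3543017441673/4030337552 ≈ -879.09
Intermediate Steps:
O/4458338 + 1590569/m(400, 1112) = 2908922/4458338 + 1590569/(-1808) = 2908922*(1/4458338) + 1590569*(-1/1808) = 1454461/2229169 - 1590569/1808 = -3543017441673/4030337552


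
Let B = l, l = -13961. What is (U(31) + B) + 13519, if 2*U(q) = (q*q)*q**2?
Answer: 922637/2 ≈ 4.6132e+5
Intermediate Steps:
U(q) = q**4/2 (U(q) = ((q*q)*q**2)/2 = (q**2*q**2)/2 = q**4/2)
B = -13961
(U(31) + B) + 13519 = ((1/2)*31**4 - 13961) + 13519 = ((1/2)*923521 - 13961) + 13519 = (923521/2 - 13961) + 13519 = 895599/2 + 13519 = 922637/2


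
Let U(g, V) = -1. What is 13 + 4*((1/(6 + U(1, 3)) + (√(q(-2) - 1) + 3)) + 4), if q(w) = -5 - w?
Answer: 209/5 + 8*I ≈ 41.8 + 8.0*I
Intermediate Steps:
13 + 4*((1/(6 + U(1, 3)) + (√(q(-2) - 1) + 3)) + 4) = 13 + 4*((1/(6 - 1) + (√((-5 - 1*(-2)) - 1) + 3)) + 4) = 13 + 4*((1/5 + (√((-5 + 2) - 1) + 3)) + 4) = 13 + 4*((⅕ + (√(-3 - 1) + 3)) + 4) = 13 + 4*((⅕ + (√(-4) + 3)) + 4) = 13 + 4*((⅕ + (2*I + 3)) + 4) = 13 + 4*((⅕ + (3 + 2*I)) + 4) = 13 + 4*((16/5 + 2*I) + 4) = 13 + 4*(36/5 + 2*I) = 13 + (144/5 + 8*I) = 209/5 + 8*I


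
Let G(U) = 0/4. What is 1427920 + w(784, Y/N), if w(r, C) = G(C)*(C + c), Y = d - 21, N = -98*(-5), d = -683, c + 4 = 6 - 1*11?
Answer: 1427920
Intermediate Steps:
c = -9 (c = -4 + (6 - 1*11) = -4 + (6 - 11) = -4 - 5 = -9)
G(U) = 0 (G(U) = 0*(¼) = 0)
N = 490
Y = -704 (Y = -683 - 21 = -704)
w(r, C) = 0 (w(r, C) = 0*(C - 9) = 0*(-9 + C) = 0)
1427920 + w(784, Y/N) = 1427920 + 0 = 1427920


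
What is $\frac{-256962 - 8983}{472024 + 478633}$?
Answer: $- \frac{265945}{950657} \approx -0.27975$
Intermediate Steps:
$\frac{-256962 - 8983}{472024 + 478633} = - \frac{265945}{950657}$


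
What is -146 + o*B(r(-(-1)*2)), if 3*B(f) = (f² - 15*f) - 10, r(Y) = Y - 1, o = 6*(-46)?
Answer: 2062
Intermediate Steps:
o = -276
r(Y) = -1 + Y
B(f) = -10/3 - 5*f + f²/3 (B(f) = ((f² - 15*f) - 10)/3 = (-10 + f² - 15*f)/3 = -10/3 - 5*f + f²/3)
-146 + o*B(r(-(-1)*2)) = -146 - 276*(-10/3 - 5*(-1 - (-1)*2) + (-1 - (-1)*2)²/3) = -146 - 276*(-10/3 - 5*(-1 - 1*(-2)) + (-1 - 1*(-2))²/3) = -146 - 276*(-10/3 - 5*(-1 + 2) + (-1 + 2)²/3) = -146 - 276*(-10/3 - 5*1 + (⅓)*1²) = -146 - 276*(-10/3 - 5 + (⅓)*1) = -146 - 276*(-10/3 - 5 + ⅓) = -146 - 276*(-8) = -146 + 2208 = 2062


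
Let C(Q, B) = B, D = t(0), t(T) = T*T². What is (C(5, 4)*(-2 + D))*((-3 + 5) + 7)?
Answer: -72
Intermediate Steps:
t(T) = T³
D = 0 (D = 0³ = 0)
(C(5, 4)*(-2 + D))*((-3 + 5) + 7) = (4*(-2 + 0))*((-3 + 5) + 7) = (4*(-2))*(2 + 7) = -8*9 = -72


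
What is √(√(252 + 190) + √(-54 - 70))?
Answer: √(√442 + 2*I*√31) ≈ 4.7336 + 1.1762*I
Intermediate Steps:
√(√(252 + 190) + √(-54 - 70)) = √(√442 + √(-124)) = √(√442 + 2*I*√31)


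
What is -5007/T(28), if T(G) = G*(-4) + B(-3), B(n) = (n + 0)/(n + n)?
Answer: 10014/223 ≈ 44.906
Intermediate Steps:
B(n) = ½ (B(n) = n/((2*n)) = n*(1/(2*n)) = ½)
T(G) = ½ - 4*G (T(G) = G*(-4) + ½ = -4*G + ½ = ½ - 4*G)
-5007/T(28) = -5007/(½ - 4*28) = -5007/(½ - 112) = -5007/(-223/2) = -5007*(-2/223) = 10014/223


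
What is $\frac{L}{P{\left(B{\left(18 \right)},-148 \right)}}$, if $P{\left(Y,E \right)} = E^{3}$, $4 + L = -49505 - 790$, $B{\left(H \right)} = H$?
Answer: $\frac{50299}{3241792} \approx 0.015516$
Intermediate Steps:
$L = -50299$ ($L = -4 - 50295 = -50299$)
$\frac{L}{P{\left(B{\left(18 \right)},-148 \right)}} = - \frac{50299}{\left(-148\right)^{3}} = - \frac{50299}{-3241792} = \left(-50299\right) \left(- \frac{1}{3241792}\right) = \frac{50299}{3241792}$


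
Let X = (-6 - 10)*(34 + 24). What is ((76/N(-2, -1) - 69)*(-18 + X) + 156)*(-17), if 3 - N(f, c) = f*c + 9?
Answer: -1265089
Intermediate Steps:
N(f, c) = -6 - c*f (N(f, c) = 3 - (f*c + 9) = 3 - (c*f + 9) = 3 - (9 + c*f) = 3 + (-9 - c*f) = -6 - c*f)
X = -928 (X = -16*58 = -928)
((76/N(-2, -1) - 69)*(-18 + X) + 156)*(-17) = ((76/(-6 - 1*(-1)*(-2)) - 69)*(-18 - 928) + 156)*(-17) = ((76/(-6 - 2) - 69)*(-946) + 156)*(-17) = ((76/(-8) - 69)*(-946) + 156)*(-17) = ((76*(-⅛) - 69)*(-946) + 156)*(-17) = ((-19/2 - 69)*(-946) + 156)*(-17) = (-157/2*(-946) + 156)*(-17) = (74261 + 156)*(-17) = 74417*(-17) = -1265089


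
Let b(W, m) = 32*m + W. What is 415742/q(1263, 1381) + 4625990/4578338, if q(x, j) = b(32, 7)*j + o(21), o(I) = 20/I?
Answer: 18579045466489/8497711233322 ≈ 2.1864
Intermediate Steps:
b(W, m) = W + 32*m
q(x, j) = 20/21 + 256*j (q(x, j) = (32 + 32*7)*j + 20/21 = (32 + 224)*j + 20*(1/21) = 256*j + 20/21 = 20/21 + 256*j)
415742/q(1263, 1381) + 4625990/4578338 = 415742/(20/21 + 256*1381) + 4625990/4578338 = 415742/(20/21 + 353536) + 4625990*(1/4578338) = 415742/(7424276/21) + 2312995/2289169 = 415742*(21/7424276) + 2312995/2289169 = 4365291/3712138 + 2312995/2289169 = 18579045466489/8497711233322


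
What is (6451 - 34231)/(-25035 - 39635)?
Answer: 2778/6467 ≈ 0.42957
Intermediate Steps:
(6451 - 34231)/(-25035 - 39635) = -27780/(-64670) = -27780*(-1/64670) = 2778/6467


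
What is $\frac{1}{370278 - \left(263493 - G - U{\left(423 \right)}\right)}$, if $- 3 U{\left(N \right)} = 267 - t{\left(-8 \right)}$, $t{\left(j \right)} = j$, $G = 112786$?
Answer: $\frac{3}{658438} \approx 4.5562 \cdot 10^{-6}$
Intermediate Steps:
$U{\left(N \right)} = - \frac{275}{3}$ ($U{\left(N \right)} = - \frac{267 - -8}{3} = - \frac{267 + 8}{3} = \left(- \frac{1}{3}\right) 275 = - \frac{275}{3}$)
$\frac{1}{370278 - \left(263493 - G - U{\left(423 \right)}\right)} = \frac{1}{370278 + \left(\left(112786 - \frac{275}{3}\right) - 263493\right)} = \frac{1}{370278 + \left(\frac{338083}{3} - 263493\right)} = \frac{1}{370278 - \frac{452396}{3}} = \frac{1}{\frac{658438}{3}} = \frac{3}{658438}$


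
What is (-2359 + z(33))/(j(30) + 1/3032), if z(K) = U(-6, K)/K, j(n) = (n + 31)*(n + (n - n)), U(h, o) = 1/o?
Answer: -7789056400/6042382929 ≈ -1.2891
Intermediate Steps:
U(h, o) = 1/o
j(n) = n*(31 + n) (j(n) = (31 + n)*(n + 0) = (31 + n)*n = n*(31 + n))
z(K) = K**(-2) (z(K) = 1/(K*K) = K**(-2))
(-2359 + z(33))/(j(30) + 1/3032) = (-2359 + 33**(-2))/(30*(31 + 30) + 1/3032) = (-2359 + 1/1089)/(30*61 + 1/3032) = -2568950/(1089*(1830 + 1/3032)) = -2568950/(1089*5548561/3032) = -2568950/1089*3032/5548561 = -7789056400/6042382929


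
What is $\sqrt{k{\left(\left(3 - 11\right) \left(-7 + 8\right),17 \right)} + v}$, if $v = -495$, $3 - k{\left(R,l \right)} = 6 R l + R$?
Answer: $2 \sqrt{83} \approx 18.221$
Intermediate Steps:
$k{\left(R,l \right)} = 3 - R - 6 R l$ ($k{\left(R,l \right)} = 3 - \left(6 R l + R\right) = 3 - \left(R + 6 R l\right) = 3 - R - 6 R l$)
$\sqrt{k{\left(\left(3 - 11\right) \left(-7 + 8\right),17 \right)} + v} = \sqrt{\left(3 - \left(3 - 11\right) \left(-7 + 8\right) - 6 \left(3 - 11\right) \left(-7 + 8\right) 17\right) - 495} = \sqrt{\left(3 - \left(-8\right) 1 - 6 \left(\left(-8\right) 1\right) 17\right) - 495} = \sqrt{\left(3 - -8 - \left(-48\right) 17\right) - 495} = \sqrt{\left(3 + 8 + 816\right) - 495} = \sqrt{827 - 495} = \sqrt{332} = 2 \sqrt{83}$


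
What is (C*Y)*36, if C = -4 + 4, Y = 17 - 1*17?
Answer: 0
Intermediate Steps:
Y = 0 (Y = 17 - 17 = 0)
C = 0
(C*Y)*36 = (0*0)*36 = 0*36 = 0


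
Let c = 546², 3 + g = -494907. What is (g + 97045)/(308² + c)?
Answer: -79573/78596 ≈ -1.0124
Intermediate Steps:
g = -494910 (g = -3 - 494907 = -494910)
c = 298116
(g + 97045)/(308² + c) = (-494910 + 97045)/(308² + 298116) = -397865/(94864 + 298116) = -397865/392980 = -397865*1/392980 = -79573/78596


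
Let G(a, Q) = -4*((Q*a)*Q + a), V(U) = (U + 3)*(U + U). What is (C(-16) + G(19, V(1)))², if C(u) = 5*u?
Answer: 25200400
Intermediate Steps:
V(U) = 2*U*(3 + U) (V(U) = (3 + U)*(2*U) = 2*U*(3 + U))
G(a, Q) = -4*a - 4*a*Q² (G(a, Q) = -4*(a*Q² + a) = -4*(a + a*Q²) = -4*a - 4*a*Q²)
(C(-16) + G(19, V(1)))² = (5*(-16) - 4*19*(1 + (2*1*(3 + 1))²))² = (-80 - 4*19*(1 + (2*1*4)²))² = (-80 - 4*19*(1 + 8²))² = (-80 - 4*19*(1 + 64))² = (-80 - 4*19*65)² = (-80 - 4940)² = (-5020)² = 25200400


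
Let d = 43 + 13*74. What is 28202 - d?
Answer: 27197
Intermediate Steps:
d = 1005 (d = 43 + 962 = 1005)
28202 - d = 28202 - 1*1005 = 28202 - 1005 = 27197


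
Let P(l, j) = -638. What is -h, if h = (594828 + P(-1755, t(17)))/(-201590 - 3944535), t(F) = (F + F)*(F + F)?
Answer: 118838/829225 ≈ 0.14331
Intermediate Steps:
t(F) = 4*F² (t(F) = (2*F)*(2*F) = 4*F²)
h = -118838/829225 (h = (594828 - 638)/(-201590 - 3944535) = 594190/(-4146125) = 594190*(-1/4146125) = -118838/829225 ≈ -0.14331)
-h = -1*(-118838/829225) = 118838/829225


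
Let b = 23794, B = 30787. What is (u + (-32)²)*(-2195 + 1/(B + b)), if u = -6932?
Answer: 707809676952/54581 ≈ 1.2968e+7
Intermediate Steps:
(u + (-32)²)*(-2195 + 1/(B + b)) = (-6932 + (-32)²)*(-2195 + 1/(30787 + 23794)) = (-6932 + 1024)*(-2195 + 1/54581) = -5908*(-2195 + 1/54581) = -5908*(-119805294/54581) = 707809676952/54581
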